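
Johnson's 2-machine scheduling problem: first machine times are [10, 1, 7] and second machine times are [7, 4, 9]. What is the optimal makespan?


Apply Johnson's rule:
  Group 1 (a <= b): [(2, 1, 4), (3, 7, 9)]
  Group 2 (a > b): [(1, 10, 7)]
Optimal job order: [2, 3, 1]
Schedule:
  Job 2: M1 done at 1, M2 done at 5
  Job 3: M1 done at 8, M2 done at 17
  Job 1: M1 done at 18, M2 done at 25
Makespan = 25

25


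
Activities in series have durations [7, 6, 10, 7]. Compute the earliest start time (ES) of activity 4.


Activity 4 starts after activities 1 through 3 complete.
Predecessor durations: [7, 6, 10]
ES = 7 + 6 + 10 = 23

23


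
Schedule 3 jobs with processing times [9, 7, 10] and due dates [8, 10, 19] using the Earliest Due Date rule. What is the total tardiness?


Sort by due date (EDD order): [(9, 8), (7, 10), (10, 19)]
Compute completion times and tardiness:
  Job 1: p=9, d=8, C=9, tardiness=max(0,9-8)=1
  Job 2: p=7, d=10, C=16, tardiness=max(0,16-10)=6
  Job 3: p=10, d=19, C=26, tardiness=max(0,26-19)=7
Total tardiness = 14

14


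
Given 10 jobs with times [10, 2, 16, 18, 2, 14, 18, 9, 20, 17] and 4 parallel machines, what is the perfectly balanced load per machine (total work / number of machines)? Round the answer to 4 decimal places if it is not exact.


Total processing time = 10 + 2 + 16 + 18 + 2 + 14 + 18 + 9 + 20 + 17 = 126
Number of machines = 4
Ideal balanced load = 126 / 4 = 31.5

31.5


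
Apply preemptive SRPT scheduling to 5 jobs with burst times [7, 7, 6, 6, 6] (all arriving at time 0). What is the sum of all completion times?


Since all jobs arrive at t=0, SRPT equals SPT ordering.
SPT order: [6, 6, 6, 7, 7]
Completion times:
  Job 1: p=6, C=6
  Job 2: p=6, C=12
  Job 3: p=6, C=18
  Job 4: p=7, C=25
  Job 5: p=7, C=32
Total completion time = 6 + 12 + 18 + 25 + 32 = 93

93


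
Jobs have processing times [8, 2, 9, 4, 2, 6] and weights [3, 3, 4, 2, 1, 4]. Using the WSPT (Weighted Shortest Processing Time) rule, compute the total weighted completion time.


Compute p/w ratios and sort ascending (WSPT): [(2, 3), (6, 4), (4, 2), (2, 1), (9, 4), (8, 3)]
Compute weighted completion times:
  Job (p=2,w=3): C=2, w*C=3*2=6
  Job (p=6,w=4): C=8, w*C=4*8=32
  Job (p=4,w=2): C=12, w*C=2*12=24
  Job (p=2,w=1): C=14, w*C=1*14=14
  Job (p=9,w=4): C=23, w*C=4*23=92
  Job (p=8,w=3): C=31, w*C=3*31=93
Total weighted completion time = 261

261


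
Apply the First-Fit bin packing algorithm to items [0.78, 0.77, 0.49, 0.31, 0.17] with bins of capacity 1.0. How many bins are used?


Place items sequentially using First-Fit:
  Item 0.78 -> new Bin 1
  Item 0.77 -> new Bin 2
  Item 0.49 -> new Bin 3
  Item 0.31 -> Bin 3 (now 0.8)
  Item 0.17 -> Bin 1 (now 0.95)
Total bins used = 3

3


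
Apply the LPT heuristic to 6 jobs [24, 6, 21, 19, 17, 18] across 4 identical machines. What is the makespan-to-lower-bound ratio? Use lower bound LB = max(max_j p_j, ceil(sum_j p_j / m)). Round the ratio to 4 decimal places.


LPT order: [24, 21, 19, 18, 17, 6]
Machine loads after assignment: [24, 21, 25, 35]
LPT makespan = 35
Lower bound = max(max_job, ceil(total/4)) = max(24, 27) = 27
Ratio = 35 / 27 = 1.2963

1.2963


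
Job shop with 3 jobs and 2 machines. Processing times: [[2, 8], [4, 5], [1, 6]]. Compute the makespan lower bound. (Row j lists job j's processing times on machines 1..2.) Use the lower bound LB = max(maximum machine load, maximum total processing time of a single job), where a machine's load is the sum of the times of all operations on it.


Machine loads:
  Machine 1: 2 + 4 + 1 = 7
  Machine 2: 8 + 5 + 6 = 19
Max machine load = 19
Job totals:
  Job 1: 10
  Job 2: 9
  Job 3: 7
Max job total = 10
Lower bound = max(19, 10) = 19

19


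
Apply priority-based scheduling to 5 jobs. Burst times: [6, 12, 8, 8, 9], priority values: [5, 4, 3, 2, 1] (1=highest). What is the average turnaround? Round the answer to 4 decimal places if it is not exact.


Sort by priority (ascending = highest first):
Order: [(1, 9), (2, 8), (3, 8), (4, 12), (5, 6)]
Completion times:
  Priority 1, burst=9, C=9
  Priority 2, burst=8, C=17
  Priority 3, burst=8, C=25
  Priority 4, burst=12, C=37
  Priority 5, burst=6, C=43
Average turnaround = 131/5 = 26.2

26.2


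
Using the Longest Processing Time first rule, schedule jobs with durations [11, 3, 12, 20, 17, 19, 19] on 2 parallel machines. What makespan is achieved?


Sort jobs in decreasing order (LPT): [20, 19, 19, 17, 12, 11, 3]
Assign each job to the least loaded machine:
  Machine 1: jobs [20, 17, 12, 3], load = 52
  Machine 2: jobs [19, 19, 11], load = 49
Makespan = max load = 52

52


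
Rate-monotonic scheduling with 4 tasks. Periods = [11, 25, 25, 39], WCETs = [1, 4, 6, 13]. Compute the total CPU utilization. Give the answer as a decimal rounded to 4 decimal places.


Compute individual utilizations (exact fractions):
  Task 1: C/T = 1/11 (approx. 0.0909)
  Task 2: C/T = 4/25 (approx. 0.16)
  Task 3: C/T = 6/25 (approx. 0.24)
  Task 4: C/T = 13/39 = 1/3 (approx. 0.3333)
Total utilization U = 1/11 + 4/25 + 6/25 + 1/3 = 136/165
Rounded to 4 decimal places: U = 0.8242
RM (Liu & Layland) bound for 4 tasks = 0.756828; compare with U = 136/165 (approx. 0.824242)
bound < U <= 1, so the RM sufficient condition is not met (inconclusive; an exact test such as response-time analysis is needed).

0.8242


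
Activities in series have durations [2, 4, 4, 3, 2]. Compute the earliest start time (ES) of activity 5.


Activity 5 starts after activities 1 through 4 complete.
Predecessor durations: [2, 4, 4, 3]
ES = 2 + 4 + 4 + 3 = 13

13


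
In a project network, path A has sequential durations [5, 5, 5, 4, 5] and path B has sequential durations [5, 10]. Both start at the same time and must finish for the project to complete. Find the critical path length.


Path A total = 5 + 5 + 5 + 4 + 5 = 24
Path B total = 5 + 10 = 15
Critical path = longest path = max(24, 15) = 24

24


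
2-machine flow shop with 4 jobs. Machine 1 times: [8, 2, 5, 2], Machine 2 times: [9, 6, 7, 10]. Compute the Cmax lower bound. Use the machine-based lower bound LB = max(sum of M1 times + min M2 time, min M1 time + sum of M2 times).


LB1 = sum(M1 times) + min(M2 times) = 17 + 6 = 23
LB2 = min(M1 times) + sum(M2 times) = 2 + 32 = 34
Lower bound = max(LB1, LB2) = max(23, 34) = 34

34


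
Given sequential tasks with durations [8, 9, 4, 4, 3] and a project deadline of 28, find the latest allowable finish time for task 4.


LF(activity 4) = deadline - sum of successor durations
Successors: activities 5 through 5 with durations [3]
Sum of successor durations = 3
LF = 28 - 3 = 25

25


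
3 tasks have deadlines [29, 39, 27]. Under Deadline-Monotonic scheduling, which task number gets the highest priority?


Sort tasks by relative deadline (ascending):
  Task 3: deadline = 27
  Task 1: deadline = 29
  Task 2: deadline = 39
Priority order (highest first): [3, 1, 2]
Highest priority task = 3

3


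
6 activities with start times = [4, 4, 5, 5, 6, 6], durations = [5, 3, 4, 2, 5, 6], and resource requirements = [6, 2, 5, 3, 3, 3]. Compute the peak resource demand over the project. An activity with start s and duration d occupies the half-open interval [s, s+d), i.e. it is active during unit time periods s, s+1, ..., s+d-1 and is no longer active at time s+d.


Each activity i is active on [start_i, start_i + duration_i).
Compute total resource usage per time slot:
  t=0: active resources = [], total = 0
  t=1: active resources = [], total = 0
  t=2: active resources = [], total = 0
  t=3: active resources = [], total = 0
  t=4: active resources = [6, 2], total = 8
  t=5: active resources = [6, 2, 5, 3], total = 16
  t=6: active resources = [6, 2, 5, 3, 3, 3], total = 22
  t=7: active resources = [6, 5, 3, 3], total = 17
  t=8: active resources = [6, 5, 3, 3], total = 17
  t=9: active resources = [3, 3], total = 6
  t=10: active resources = [3, 3], total = 6
  t=11: active resources = [3], total = 3
Peak resource demand = 22

22


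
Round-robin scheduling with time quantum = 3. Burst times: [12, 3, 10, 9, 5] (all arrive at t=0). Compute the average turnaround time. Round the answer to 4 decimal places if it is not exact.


Time quantum = 3
Execution trace:
  J1 runs 3 units, time = 3
  J2 runs 3 units, time = 6
  J3 runs 3 units, time = 9
  J4 runs 3 units, time = 12
  J5 runs 3 units, time = 15
  J1 runs 3 units, time = 18
  J3 runs 3 units, time = 21
  J4 runs 3 units, time = 24
  J5 runs 2 units, time = 26
  J1 runs 3 units, time = 29
  J3 runs 3 units, time = 32
  J4 runs 3 units, time = 35
  J1 runs 3 units, time = 38
  J3 runs 1 units, time = 39
Finish times: [38, 6, 39, 35, 26]
Average turnaround = 144/5 = 28.8

28.8


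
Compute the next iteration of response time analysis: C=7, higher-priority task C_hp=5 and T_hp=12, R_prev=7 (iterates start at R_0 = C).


R_next = C + ceil(R_prev / T_hp) * C_hp
ceil(7 / 12) = ceil(0.5833) = 1
Interference = 1 * 5 = 5
R_next = 7 + 5 = 12

12


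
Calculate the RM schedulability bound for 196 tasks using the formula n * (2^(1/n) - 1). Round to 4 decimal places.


Compute 2^(1/196) = 1.0035427259
Subtract 1: 1.0035427259 - 1 = 0.0035427259
Multiply by n: 196 * 0.0035427259 = 0.6943742764
Round to 4 dp: 0.6944

0.6944


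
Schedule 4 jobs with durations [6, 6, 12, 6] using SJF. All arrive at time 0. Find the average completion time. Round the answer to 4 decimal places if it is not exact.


SJF order (ascending): [6, 6, 6, 12]
Completion times:
  Job 1: burst=6, C=6
  Job 2: burst=6, C=12
  Job 3: burst=6, C=18
  Job 4: burst=12, C=30
Average completion = 66/4 = 16.5

16.5


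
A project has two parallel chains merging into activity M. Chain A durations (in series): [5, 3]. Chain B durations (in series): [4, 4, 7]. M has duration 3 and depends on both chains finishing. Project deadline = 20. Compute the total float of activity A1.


Forward pass: ES(A1) = sum of predecessors on chain A = 0
EF = ES + duration = 0 + 5 = 5
Backward pass: LF(M) = deadline = 20; LS(M) = 20 - 3 = 17
LF(A1) = LS(M) - sum(successors on chain A) = 17 - 3 = 14
LS = LF - duration = 14 - 5 = 9
Total float = LS - ES = 9 - 0 = 9

9


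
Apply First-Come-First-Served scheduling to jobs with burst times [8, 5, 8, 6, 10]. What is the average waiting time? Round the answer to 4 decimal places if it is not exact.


FCFS order (as given): [8, 5, 8, 6, 10]
Waiting times:
  Job 1: wait = 0
  Job 2: wait = 8
  Job 3: wait = 13
  Job 4: wait = 21
  Job 5: wait = 27
Sum of waiting times = 69
Average waiting time = 69/5 = 13.8

13.8


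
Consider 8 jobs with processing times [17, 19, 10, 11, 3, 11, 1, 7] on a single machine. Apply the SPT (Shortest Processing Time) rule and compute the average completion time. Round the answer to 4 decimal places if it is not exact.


Sort jobs by processing time (SPT order): [1, 3, 7, 10, 11, 11, 17, 19]
Compute completion times sequentially:
  Job 1: processing = 1, completes at 1
  Job 2: processing = 3, completes at 4
  Job 3: processing = 7, completes at 11
  Job 4: processing = 10, completes at 21
  Job 5: processing = 11, completes at 32
  Job 6: processing = 11, completes at 43
  Job 7: processing = 17, completes at 60
  Job 8: processing = 19, completes at 79
Sum of completion times = 251
Average completion time = 251/8 = 31.375

31.375


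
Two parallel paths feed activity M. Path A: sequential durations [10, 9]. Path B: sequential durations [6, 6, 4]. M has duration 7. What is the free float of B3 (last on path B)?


ES(B3) = sum of predecessors on chain B = 12
EF(B3) = ES + duration = 12 + 4 = 16
Successor of B3 is M. ES(M) = max(sum(A), sum(B)) = max(19, 16) = 19
Free float = ES(successor) - EF(current) = 19 - 16 = 3

3


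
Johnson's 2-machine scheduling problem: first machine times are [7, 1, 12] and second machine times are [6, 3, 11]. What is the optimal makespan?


Apply Johnson's rule:
  Group 1 (a <= b): [(2, 1, 3)]
  Group 2 (a > b): [(3, 12, 11), (1, 7, 6)]
Optimal job order: [2, 3, 1]
Schedule:
  Job 2: M1 done at 1, M2 done at 4
  Job 3: M1 done at 13, M2 done at 24
  Job 1: M1 done at 20, M2 done at 30
Makespan = 30

30


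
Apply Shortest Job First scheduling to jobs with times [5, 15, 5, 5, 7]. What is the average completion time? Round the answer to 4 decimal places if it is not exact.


SJF order (ascending): [5, 5, 5, 7, 15]
Completion times:
  Job 1: burst=5, C=5
  Job 2: burst=5, C=10
  Job 3: burst=5, C=15
  Job 4: burst=7, C=22
  Job 5: burst=15, C=37
Average completion = 89/5 = 17.8

17.8


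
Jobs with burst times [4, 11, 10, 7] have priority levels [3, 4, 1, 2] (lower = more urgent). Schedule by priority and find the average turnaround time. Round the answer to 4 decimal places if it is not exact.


Sort by priority (ascending = highest first):
Order: [(1, 10), (2, 7), (3, 4), (4, 11)]
Completion times:
  Priority 1, burst=10, C=10
  Priority 2, burst=7, C=17
  Priority 3, burst=4, C=21
  Priority 4, burst=11, C=32
Average turnaround = 80/4 = 20.0

20.0


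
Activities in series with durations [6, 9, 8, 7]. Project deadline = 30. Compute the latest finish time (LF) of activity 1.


LF(activity 1) = deadline - sum of successor durations
Successors: activities 2 through 4 with durations [9, 8, 7]
Sum of successor durations = 24
LF = 30 - 24 = 6

6


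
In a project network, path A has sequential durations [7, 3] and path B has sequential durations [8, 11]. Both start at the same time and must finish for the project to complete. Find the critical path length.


Path A total = 7 + 3 = 10
Path B total = 8 + 11 = 19
Critical path = longest path = max(10, 19) = 19

19


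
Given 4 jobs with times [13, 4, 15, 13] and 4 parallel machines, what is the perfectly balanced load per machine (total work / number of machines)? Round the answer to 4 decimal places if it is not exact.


Total processing time = 13 + 4 + 15 + 13 = 45
Number of machines = 4
Ideal balanced load = 45 / 4 = 11.25

11.25


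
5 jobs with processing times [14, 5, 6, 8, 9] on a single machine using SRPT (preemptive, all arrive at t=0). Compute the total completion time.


Since all jobs arrive at t=0, SRPT equals SPT ordering.
SPT order: [5, 6, 8, 9, 14]
Completion times:
  Job 1: p=5, C=5
  Job 2: p=6, C=11
  Job 3: p=8, C=19
  Job 4: p=9, C=28
  Job 5: p=14, C=42
Total completion time = 5 + 11 + 19 + 28 + 42 = 105

105


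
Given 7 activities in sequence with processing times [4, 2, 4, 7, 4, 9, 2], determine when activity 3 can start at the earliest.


Activity 3 starts after activities 1 through 2 complete.
Predecessor durations: [4, 2]
ES = 4 + 2 = 6

6


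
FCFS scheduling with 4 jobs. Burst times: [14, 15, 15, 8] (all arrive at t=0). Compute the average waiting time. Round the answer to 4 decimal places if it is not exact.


FCFS order (as given): [14, 15, 15, 8]
Waiting times:
  Job 1: wait = 0
  Job 2: wait = 14
  Job 3: wait = 29
  Job 4: wait = 44
Sum of waiting times = 87
Average waiting time = 87/4 = 21.75

21.75


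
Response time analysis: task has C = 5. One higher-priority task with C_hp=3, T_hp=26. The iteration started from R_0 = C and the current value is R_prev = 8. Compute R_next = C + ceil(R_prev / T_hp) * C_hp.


R_next = C + ceil(R_prev / T_hp) * C_hp
ceil(8 / 26) = ceil(0.3077) = 1
Interference = 1 * 3 = 3
R_next = 5 + 3 = 8
R_next = R_prev, so the iteration has converged (response time = 8).

8


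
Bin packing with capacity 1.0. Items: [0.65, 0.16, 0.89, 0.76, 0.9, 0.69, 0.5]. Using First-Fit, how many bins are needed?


Place items sequentially using First-Fit:
  Item 0.65 -> new Bin 1
  Item 0.16 -> Bin 1 (now 0.81)
  Item 0.89 -> new Bin 2
  Item 0.76 -> new Bin 3
  Item 0.9 -> new Bin 4
  Item 0.69 -> new Bin 5
  Item 0.5 -> new Bin 6
Total bins used = 6

6


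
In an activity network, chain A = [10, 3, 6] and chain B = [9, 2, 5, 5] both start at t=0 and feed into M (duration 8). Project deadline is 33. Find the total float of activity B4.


Forward pass: ES(B4) = sum of predecessors on chain B = 16
EF = ES + duration = 16 + 5 = 21
Backward pass: LF(M) = deadline = 33; LS(M) = 33 - 8 = 25
LF(B4) = LS(M) - sum(successors on chain B) = 25 - 0 = 25
LS = LF - duration = 25 - 5 = 20
Total float = LS - ES = 20 - 16 = 4

4


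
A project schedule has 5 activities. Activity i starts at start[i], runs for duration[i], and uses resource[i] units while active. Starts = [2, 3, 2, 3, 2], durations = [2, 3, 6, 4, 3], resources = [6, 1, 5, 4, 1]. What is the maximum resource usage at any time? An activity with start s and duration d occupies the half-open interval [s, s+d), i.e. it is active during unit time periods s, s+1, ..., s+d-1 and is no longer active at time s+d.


Each activity i is active on [start_i, start_i + duration_i).
Compute total resource usage per time slot:
  t=0: active resources = [], total = 0
  t=1: active resources = [], total = 0
  t=2: active resources = [6, 5, 1], total = 12
  t=3: active resources = [6, 1, 5, 4, 1], total = 17
  t=4: active resources = [1, 5, 4, 1], total = 11
  t=5: active resources = [1, 5, 4], total = 10
  t=6: active resources = [5, 4], total = 9
  t=7: active resources = [5], total = 5
Peak resource demand = 17

17


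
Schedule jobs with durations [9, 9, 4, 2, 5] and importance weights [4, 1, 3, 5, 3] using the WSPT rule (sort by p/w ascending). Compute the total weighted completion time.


Compute p/w ratios and sort ascending (WSPT): [(2, 5), (4, 3), (5, 3), (9, 4), (9, 1)]
Compute weighted completion times:
  Job (p=2,w=5): C=2, w*C=5*2=10
  Job (p=4,w=3): C=6, w*C=3*6=18
  Job (p=5,w=3): C=11, w*C=3*11=33
  Job (p=9,w=4): C=20, w*C=4*20=80
  Job (p=9,w=1): C=29, w*C=1*29=29
Total weighted completion time = 170

170


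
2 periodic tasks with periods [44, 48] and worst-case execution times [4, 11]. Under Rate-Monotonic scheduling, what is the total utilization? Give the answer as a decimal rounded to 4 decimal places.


Compute individual utilizations (exact fractions):
  Task 1: C/T = 4/44 = 1/11 (approx. 0.0909)
  Task 2: C/T = 11/48 (approx. 0.2292)
Total utilization U = 1/11 + 11/48 = 169/528
Rounded to 4 decimal places: U = 0.3201
RM (Liu & Layland) bound for 2 tasks = 0.828427; compare with U = 169/528 (approx. 0.320076)
U <= bound, so schedulable by RM sufficient condition.

0.3201


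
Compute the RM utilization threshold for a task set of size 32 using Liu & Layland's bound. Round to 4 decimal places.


Compute 2^(1/32) = 1.0218971487
Subtract 1: 1.0218971487 - 1 = 0.0218971487
Multiply by n: 32 * 0.0218971487 = 0.7007087584
Round to 4 dp: 0.7007

0.7007


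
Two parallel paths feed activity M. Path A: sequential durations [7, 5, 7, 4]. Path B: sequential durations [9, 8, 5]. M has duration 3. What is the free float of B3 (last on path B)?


ES(B3) = sum of predecessors on chain B = 17
EF(B3) = ES + duration = 17 + 5 = 22
Successor of B3 is M. ES(M) = max(sum(A), sum(B)) = max(23, 22) = 23
Free float = ES(successor) - EF(current) = 23 - 22 = 1

1


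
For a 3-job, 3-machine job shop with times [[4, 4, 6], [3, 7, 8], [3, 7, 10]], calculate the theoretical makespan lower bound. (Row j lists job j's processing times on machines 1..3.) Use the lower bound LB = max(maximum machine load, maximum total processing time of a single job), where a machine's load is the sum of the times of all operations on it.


Machine loads:
  Machine 1: 4 + 3 + 3 = 10
  Machine 2: 4 + 7 + 7 = 18
  Machine 3: 6 + 8 + 10 = 24
Max machine load = 24
Job totals:
  Job 1: 14
  Job 2: 18
  Job 3: 20
Max job total = 20
Lower bound = max(24, 20) = 24

24


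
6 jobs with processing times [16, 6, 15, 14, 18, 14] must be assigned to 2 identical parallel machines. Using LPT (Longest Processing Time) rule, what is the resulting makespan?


Sort jobs in decreasing order (LPT): [18, 16, 15, 14, 14, 6]
Assign each job to the least loaded machine:
  Machine 1: jobs [18, 14, 6], load = 38
  Machine 2: jobs [16, 15, 14], load = 45
Makespan = max load = 45

45


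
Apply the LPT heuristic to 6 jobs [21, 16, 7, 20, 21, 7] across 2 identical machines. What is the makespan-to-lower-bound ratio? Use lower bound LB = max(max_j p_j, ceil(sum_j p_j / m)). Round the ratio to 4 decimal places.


LPT order: [21, 21, 20, 16, 7, 7]
Machine loads after assignment: [48, 44]
LPT makespan = 48
Lower bound = max(max_job, ceil(total/2)) = max(21, 46) = 46
Ratio = 48 / 46 = 1.0435

1.0435


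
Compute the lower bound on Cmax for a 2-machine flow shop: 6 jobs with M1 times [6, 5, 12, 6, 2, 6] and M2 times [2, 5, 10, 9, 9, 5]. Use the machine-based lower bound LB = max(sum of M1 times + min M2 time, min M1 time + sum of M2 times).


LB1 = sum(M1 times) + min(M2 times) = 37 + 2 = 39
LB2 = min(M1 times) + sum(M2 times) = 2 + 40 = 42
Lower bound = max(LB1, LB2) = max(39, 42) = 42

42


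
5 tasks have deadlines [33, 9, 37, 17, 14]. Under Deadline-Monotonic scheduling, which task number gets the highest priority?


Sort tasks by relative deadline (ascending):
  Task 2: deadline = 9
  Task 5: deadline = 14
  Task 4: deadline = 17
  Task 1: deadline = 33
  Task 3: deadline = 37
Priority order (highest first): [2, 5, 4, 1, 3]
Highest priority task = 2

2


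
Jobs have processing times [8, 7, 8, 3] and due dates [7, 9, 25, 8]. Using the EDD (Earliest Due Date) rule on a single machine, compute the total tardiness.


Sort by due date (EDD order): [(8, 7), (3, 8), (7, 9), (8, 25)]
Compute completion times and tardiness:
  Job 1: p=8, d=7, C=8, tardiness=max(0,8-7)=1
  Job 2: p=3, d=8, C=11, tardiness=max(0,11-8)=3
  Job 3: p=7, d=9, C=18, tardiness=max(0,18-9)=9
  Job 4: p=8, d=25, C=26, tardiness=max(0,26-25)=1
Total tardiness = 14

14


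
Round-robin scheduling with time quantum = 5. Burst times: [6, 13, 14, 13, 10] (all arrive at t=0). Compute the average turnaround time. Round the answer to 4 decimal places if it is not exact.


Time quantum = 5
Execution trace:
  J1 runs 5 units, time = 5
  J2 runs 5 units, time = 10
  J3 runs 5 units, time = 15
  J4 runs 5 units, time = 20
  J5 runs 5 units, time = 25
  J1 runs 1 units, time = 26
  J2 runs 5 units, time = 31
  J3 runs 5 units, time = 36
  J4 runs 5 units, time = 41
  J5 runs 5 units, time = 46
  J2 runs 3 units, time = 49
  J3 runs 4 units, time = 53
  J4 runs 3 units, time = 56
Finish times: [26, 49, 53, 56, 46]
Average turnaround = 230/5 = 46.0

46.0


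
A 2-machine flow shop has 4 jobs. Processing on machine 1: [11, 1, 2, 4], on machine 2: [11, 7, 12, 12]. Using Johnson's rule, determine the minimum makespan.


Apply Johnson's rule:
  Group 1 (a <= b): [(2, 1, 7), (3, 2, 12), (4, 4, 12), (1, 11, 11)]
  Group 2 (a > b): []
Optimal job order: [2, 3, 4, 1]
Schedule:
  Job 2: M1 done at 1, M2 done at 8
  Job 3: M1 done at 3, M2 done at 20
  Job 4: M1 done at 7, M2 done at 32
  Job 1: M1 done at 18, M2 done at 43
Makespan = 43

43


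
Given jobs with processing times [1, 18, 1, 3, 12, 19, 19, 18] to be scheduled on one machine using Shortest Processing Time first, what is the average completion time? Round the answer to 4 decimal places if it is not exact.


Sort jobs by processing time (SPT order): [1, 1, 3, 12, 18, 18, 19, 19]
Compute completion times sequentially:
  Job 1: processing = 1, completes at 1
  Job 2: processing = 1, completes at 2
  Job 3: processing = 3, completes at 5
  Job 4: processing = 12, completes at 17
  Job 5: processing = 18, completes at 35
  Job 6: processing = 18, completes at 53
  Job 7: processing = 19, completes at 72
  Job 8: processing = 19, completes at 91
Sum of completion times = 276
Average completion time = 276/8 = 34.5

34.5


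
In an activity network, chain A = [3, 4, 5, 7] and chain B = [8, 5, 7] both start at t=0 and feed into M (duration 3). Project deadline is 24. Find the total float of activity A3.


Forward pass: ES(A3) = sum of predecessors on chain A = 7
EF = ES + duration = 7 + 5 = 12
Backward pass: LF(M) = deadline = 24; LS(M) = 24 - 3 = 21
LF(A3) = LS(M) - sum(successors on chain A) = 21 - 7 = 14
LS = LF - duration = 14 - 5 = 9
Total float = LS - ES = 9 - 7 = 2

2


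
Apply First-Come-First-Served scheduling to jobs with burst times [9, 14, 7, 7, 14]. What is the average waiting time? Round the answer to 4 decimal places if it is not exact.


FCFS order (as given): [9, 14, 7, 7, 14]
Waiting times:
  Job 1: wait = 0
  Job 2: wait = 9
  Job 3: wait = 23
  Job 4: wait = 30
  Job 5: wait = 37
Sum of waiting times = 99
Average waiting time = 99/5 = 19.8

19.8


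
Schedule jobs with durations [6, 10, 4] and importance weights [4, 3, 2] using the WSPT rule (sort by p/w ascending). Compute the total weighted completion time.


Compute p/w ratios and sort ascending (WSPT): [(6, 4), (4, 2), (10, 3)]
Compute weighted completion times:
  Job (p=6,w=4): C=6, w*C=4*6=24
  Job (p=4,w=2): C=10, w*C=2*10=20
  Job (p=10,w=3): C=20, w*C=3*20=60
Total weighted completion time = 104

104


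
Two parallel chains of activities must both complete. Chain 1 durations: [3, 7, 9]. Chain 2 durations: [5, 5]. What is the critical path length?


Path A total = 3 + 7 + 9 = 19
Path B total = 5 + 5 = 10
Critical path = longest path = max(19, 10) = 19

19


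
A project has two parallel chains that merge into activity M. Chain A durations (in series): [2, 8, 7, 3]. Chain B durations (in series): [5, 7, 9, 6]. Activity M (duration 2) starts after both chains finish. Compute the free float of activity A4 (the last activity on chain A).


ES(A4) = sum of predecessors on chain A = 17
EF(A4) = ES + duration = 17 + 3 = 20
Successor of A4 is M. ES(M) = max(sum(A), sum(B)) = max(20, 27) = 27
Free float = ES(successor) - EF(current) = 27 - 20 = 7

7


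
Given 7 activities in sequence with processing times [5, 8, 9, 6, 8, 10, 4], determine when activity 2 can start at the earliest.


Activity 2 starts after activities 1 through 1 complete.
Predecessor durations: [5]
ES = 5 = 5

5


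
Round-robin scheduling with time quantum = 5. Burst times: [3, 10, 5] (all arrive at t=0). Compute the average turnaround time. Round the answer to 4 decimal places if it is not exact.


Time quantum = 5
Execution trace:
  J1 runs 3 units, time = 3
  J2 runs 5 units, time = 8
  J3 runs 5 units, time = 13
  J2 runs 5 units, time = 18
Finish times: [3, 18, 13]
Average turnaround = 34/3 = 11.3333

11.3333


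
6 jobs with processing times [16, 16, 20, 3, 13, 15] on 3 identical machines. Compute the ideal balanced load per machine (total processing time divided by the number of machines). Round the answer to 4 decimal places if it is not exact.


Total processing time = 16 + 16 + 20 + 3 + 13 + 15 = 83
Number of machines = 3
Ideal balanced load = 83 / 3 = 27.6667

27.6667


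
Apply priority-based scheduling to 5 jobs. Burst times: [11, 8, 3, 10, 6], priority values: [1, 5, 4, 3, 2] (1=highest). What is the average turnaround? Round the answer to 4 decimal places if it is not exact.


Sort by priority (ascending = highest first):
Order: [(1, 11), (2, 6), (3, 10), (4, 3), (5, 8)]
Completion times:
  Priority 1, burst=11, C=11
  Priority 2, burst=6, C=17
  Priority 3, burst=10, C=27
  Priority 4, burst=3, C=30
  Priority 5, burst=8, C=38
Average turnaround = 123/5 = 24.6

24.6


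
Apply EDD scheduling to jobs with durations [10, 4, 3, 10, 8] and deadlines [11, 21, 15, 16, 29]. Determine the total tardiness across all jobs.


Sort by due date (EDD order): [(10, 11), (3, 15), (10, 16), (4, 21), (8, 29)]
Compute completion times and tardiness:
  Job 1: p=10, d=11, C=10, tardiness=max(0,10-11)=0
  Job 2: p=3, d=15, C=13, tardiness=max(0,13-15)=0
  Job 3: p=10, d=16, C=23, tardiness=max(0,23-16)=7
  Job 4: p=4, d=21, C=27, tardiness=max(0,27-21)=6
  Job 5: p=8, d=29, C=35, tardiness=max(0,35-29)=6
Total tardiness = 19

19


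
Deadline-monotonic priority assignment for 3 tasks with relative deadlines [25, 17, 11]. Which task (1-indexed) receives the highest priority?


Sort tasks by relative deadline (ascending):
  Task 3: deadline = 11
  Task 2: deadline = 17
  Task 1: deadline = 25
Priority order (highest first): [3, 2, 1]
Highest priority task = 3

3


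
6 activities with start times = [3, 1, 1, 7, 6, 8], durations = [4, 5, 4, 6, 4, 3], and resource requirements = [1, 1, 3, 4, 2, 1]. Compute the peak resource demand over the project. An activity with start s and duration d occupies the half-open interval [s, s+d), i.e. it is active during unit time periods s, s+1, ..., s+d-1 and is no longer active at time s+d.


Each activity i is active on [start_i, start_i + duration_i).
Compute total resource usage per time slot:
  t=0: active resources = [], total = 0
  t=1: active resources = [1, 3], total = 4
  t=2: active resources = [1, 3], total = 4
  t=3: active resources = [1, 1, 3], total = 5
  t=4: active resources = [1, 1, 3], total = 5
  t=5: active resources = [1, 1], total = 2
  t=6: active resources = [1, 2], total = 3
  t=7: active resources = [4, 2], total = 6
  t=8: active resources = [4, 2, 1], total = 7
  t=9: active resources = [4, 2, 1], total = 7
  t=10: active resources = [4, 1], total = 5
  t=11: active resources = [4], total = 4
  t=12: active resources = [4], total = 4
Peak resource demand = 7

7


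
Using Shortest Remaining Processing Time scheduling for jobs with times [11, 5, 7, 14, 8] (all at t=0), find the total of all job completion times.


Since all jobs arrive at t=0, SRPT equals SPT ordering.
SPT order: [5, 7, 8, 11, 14]
Completion times:
  Job 1: p=5, C=5
  Job 2: p=7, C=12
  Job 3: p=8, C=20
  Job 4: p=11, C=31
  Job 5: p=14, C=45
Total completion time = 5 + 12 + 20 + 31 + 45 = 113

113


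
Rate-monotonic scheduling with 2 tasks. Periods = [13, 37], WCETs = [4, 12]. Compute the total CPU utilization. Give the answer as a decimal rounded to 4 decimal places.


Compute individual utilizations (exact fractions):
  Task 1: C/T = 4/13 (approx. 0.3077)
  Task 2: C/T = 12/37 (approx. 0.3243)
Total utilization U = 4/13 + 12/37 = 304/481
Rounded to 4 decimal places: U = 0.6320
RM (Liu & Layland) bound for 2 tasks = 0.828427; compare with U = 304/481 (approx. 0.632017)
U <= bound, so schedulable by RM sufficient condition.

0.6320


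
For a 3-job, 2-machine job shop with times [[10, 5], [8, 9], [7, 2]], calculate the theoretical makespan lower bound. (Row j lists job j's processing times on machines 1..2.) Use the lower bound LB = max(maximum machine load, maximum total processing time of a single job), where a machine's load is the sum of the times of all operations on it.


Machine loads:
  Machine 1: 10 + 8 + 7 = 25
  Machine 2: 5 + 9 + 2 = 16
Max machine load = 25
Job totals:
  Job 1: 15
  Job 2: 17
  Job 3: 9
Max job total = 17
Lower bound = max(25, 17) = 25

25


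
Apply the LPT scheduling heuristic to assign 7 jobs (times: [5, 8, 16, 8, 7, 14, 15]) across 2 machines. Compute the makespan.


Sort jobs in decreasing order (LPT): [16, 15, 14, 8, 8, 7, 5]
Assign each job to the least loaded machine:
  Machine 1: jobs [16, 8, 8, 5], load = 37
  Machine 2: jobs [15, 14, 7], load = 36
Makespan = max load = 37

37


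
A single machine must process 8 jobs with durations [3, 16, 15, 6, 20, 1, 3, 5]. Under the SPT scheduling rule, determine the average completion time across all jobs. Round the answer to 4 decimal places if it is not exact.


Sort jobs by processing time (SPT order): [1, 3, 3, 5, 6, 15, 16, 20]
Compute completion times sequentially:
  Job 1: processing = 1, completes at 1
  Job 2: processing = 3, completes at 4
  Job 3: processing = 3, completes at 7
  Job 4: processing = 5, completes at 12
  Job 5: processing = 6, completes at 18
  Job 6: processing = 15, completes at 33
  Job 7: processing = 16, completes at 49
  Job 8: processing = 20, completes at 69
Sum of completion times = 193
Average completion time = 193/8 = 24.125

24.125


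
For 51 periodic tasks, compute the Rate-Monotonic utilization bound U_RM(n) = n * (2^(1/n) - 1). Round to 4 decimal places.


Compute 2^(1/51) = 1.0136839003
Subtract 1: 1.0136839003 - 1 = 0.0136839003
Multiply by n: 51 * 0.0136839003 = 0.6978789153
Round to 4 dp: 0.6979

0.6979


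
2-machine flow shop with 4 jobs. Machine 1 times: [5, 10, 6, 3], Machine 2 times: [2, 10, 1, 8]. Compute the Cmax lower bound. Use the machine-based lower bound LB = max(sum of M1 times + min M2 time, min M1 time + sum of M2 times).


LB1 = sum(M1 times) + min(M2 times) = 24 + 1 = 25
LB2 = min(M1 times) + sum(M2 times) = 3 + 21 = 24
Lower bound = max(LB1, LB2) = max(25, 24) = 25

25


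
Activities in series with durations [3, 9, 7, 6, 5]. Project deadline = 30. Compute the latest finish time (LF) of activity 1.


LF(activity 1) = deadline - sum of successor durations
Successors: activities 2 through 5 with durations [9, 7, 6, 5]
Sum of successor durations = 27
LF = 30 - 27 = 3

3


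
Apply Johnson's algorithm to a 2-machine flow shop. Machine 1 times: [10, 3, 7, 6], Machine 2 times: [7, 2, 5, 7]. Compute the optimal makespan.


Apply Johnson's rule:
  Group 1 (a <= b): [(4, 6, 7)]
  Group 2 (a > b): [(1, 10, 7), (3, 7, 5), (2, 3, 2)]
Optimal job order: [4, 1, 3, 2]
Schedule:
  Job 4: M1 done at 6, M2 done at 13
  Job 1: M1 done at 16, M2 done at 23
  Job 3: M1 done at 23, M2 done at 28
  Job 2: M1 done at 26, M2 done at 30
Makespan = 30

30


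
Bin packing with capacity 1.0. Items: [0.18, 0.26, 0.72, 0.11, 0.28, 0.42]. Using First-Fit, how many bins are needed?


Place items sequentially using First-Fit:
  Item 0.18 -> new Bin 1
  Item 0.26 -> Bin 1 (now 0.44)
  Item 0.72 -> new Bin 2
  Item 0.11 -> Bin 1 (now 0.55)
  Item 0.28 -> Bin 1 (now 0.83)
  Item 0.42 -> new Bin 3
Total bins used = 3

3


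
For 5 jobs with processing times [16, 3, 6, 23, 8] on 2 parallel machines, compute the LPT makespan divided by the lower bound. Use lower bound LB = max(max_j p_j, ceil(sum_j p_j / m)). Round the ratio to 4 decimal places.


LPT order: [23, 16, 8, 6, 3]
Machine loads after assignment: [29, 27]
LPT makespan = 29
Lower bound = max(max_job, ceil(total/2)) = max(23, 28) = 28
Ratio = 29 / 28 = 1.0357

1.0357


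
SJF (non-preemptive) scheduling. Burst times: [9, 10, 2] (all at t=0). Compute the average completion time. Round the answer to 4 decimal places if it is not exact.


SJF order (ascending): [2, 9, 10]
Completion times:
  Job 1: burst=2, C=2
  Job 2: burst=9, C=11
  Job 3: burst=10, C=21
Average completion = 34/3 = 11.3333

11.3333


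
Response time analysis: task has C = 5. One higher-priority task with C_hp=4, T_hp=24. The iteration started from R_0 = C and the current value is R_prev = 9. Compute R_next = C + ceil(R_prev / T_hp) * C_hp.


R_next = C + ceil(R_prev / T_hp) * C_hp
ceil(9 / 24) = ceil(0.375) = 1
Interference = 1 * 4 = 4
R_next = 5 + 4 = 9
R_next = R_prev, so the iteration has converged (response time = 9).

9


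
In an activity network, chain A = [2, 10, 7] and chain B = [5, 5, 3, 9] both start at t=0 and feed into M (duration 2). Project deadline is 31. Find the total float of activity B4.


Forward pass: ES(B4) = sum of predecessors on chain B = 13
EF = ES + duration = 13 + 9 = 22
Backward pass: LF(M) = deadline = 31; LS(M) = 31 - 2 = 29
LF(B4) = LS(M) - sum(successors on chain B) = 29 - 0 = 29
LS = LF - duration = 29 - 9 = 20
Total float = LS - ES = 20 - 13 = 7

7


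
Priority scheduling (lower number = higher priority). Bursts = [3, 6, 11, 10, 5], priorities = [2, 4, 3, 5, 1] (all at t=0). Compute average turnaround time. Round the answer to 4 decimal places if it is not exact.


Sort by priority (ascending = highest first):
Order: [(1, 5), (2, 3), (3, 11), (4, 6), (5, 10)]
Completion times:
  Priority 1, burst=5, C=5
  Priority 2, burst=3, C=8
  Priority 3, burst=11, C=19
  Priority 4, burst=6, C=25
  Priority 5, burst=10, C=35
Average turnaround = 92/5 = 18.4

18.4


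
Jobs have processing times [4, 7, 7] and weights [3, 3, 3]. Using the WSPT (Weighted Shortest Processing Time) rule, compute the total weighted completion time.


Compute p/w ratios and sort ascending (WSPT): [(4, 3), (7, 3), (7, 3)]
Compute weighted completion times:
  Job (p=4,w=3): C=4, w*C=3*4=12
  Job (p=7,w=3): C=11, w*C=3*11=33
  Job (p=7,w=3): C=18, w*C=3*18=54
Total weighted completion time = 99

99


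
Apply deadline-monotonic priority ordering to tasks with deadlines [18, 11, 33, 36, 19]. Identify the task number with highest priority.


Sort tasks by relative deadline (ascending):
  Task 2: deadline = 11
  Task 1: deadline = 18
  Task 5: deadline = 19
  Task 3: deadline = 33
  Task 4: deadline = 36
Priority order (highest first): [2, 1, 5, 3, 4]
Highest priority task = 2

2


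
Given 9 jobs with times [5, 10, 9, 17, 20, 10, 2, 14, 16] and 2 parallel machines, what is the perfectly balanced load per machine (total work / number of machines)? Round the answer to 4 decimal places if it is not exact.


Total processing time = 5 + 10 + 9 + 17 + 20 + 10 + 2 + 14 + 16 = 103
Number of machines = 2
Ideal balanced load = 103 / 2 = 51.5

51.5


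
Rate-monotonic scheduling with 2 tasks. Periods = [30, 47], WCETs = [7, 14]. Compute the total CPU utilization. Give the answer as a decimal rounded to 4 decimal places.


Compute individual utilizations (exact fractions):
  Task 1: C/T = 7/30 (approx. 0.2333)
  Task 2: C/T = 14/47 (approx. 0.2979)
Total utilization U = 7/30 + 14/47 = 749/1410
Rounded to 4 decimal places: U = 0.5312
RM (Liu & Layland) bound for 2 tasks = 0.828427; compare with U = 749/1410 (approx. 0.531206)
U <= bound, so schedulable by RM sufficient condition.

0.5312


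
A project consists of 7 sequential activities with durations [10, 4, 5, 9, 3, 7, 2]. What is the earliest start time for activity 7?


Activity 7 starts after activities 1 through 6 complete.
Predecessor durations: [10, 4, 5, 9, 3, 7]
ES = 10 + 4 + 5 + 9 + 3 + 7 = 38

38


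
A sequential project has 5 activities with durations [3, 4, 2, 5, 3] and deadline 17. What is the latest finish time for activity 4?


LF(activity 4) = deadline - sum of successor durations
Successors: activities 5 through 5 with durations [3]
Sum of successor durations = 3
LF = 17 - 3 = 14

14


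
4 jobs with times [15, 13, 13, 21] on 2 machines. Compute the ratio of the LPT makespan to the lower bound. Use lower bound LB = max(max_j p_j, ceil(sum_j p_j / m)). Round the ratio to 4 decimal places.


LPT order: [21, 15, 13, 13]
Machine loads after assignment: [34, 28]
LPT makespan = 34
Lower bound = max(max_job, ceil(total/2)) = max(21, 31) = 31
Ratio = 34 / 31 = 1.0968

1.0968


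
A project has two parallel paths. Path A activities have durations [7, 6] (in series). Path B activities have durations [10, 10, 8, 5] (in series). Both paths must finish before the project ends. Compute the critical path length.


Path A total = 7 + 6 = 13
Path B total = 10 + 10 + 8 + 5 = 33
Critical path = longest path = max(13, 33) = 33

33


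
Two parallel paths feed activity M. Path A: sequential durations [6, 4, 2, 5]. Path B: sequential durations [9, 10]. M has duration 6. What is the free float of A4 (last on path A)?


ES(A4) = sum of predecessors on chain A = 12
EF(A4) = ES + duration = 12 + 5 = 17
Successor of A4 is M. ES(M) = max(sum(A), sum(B)) = max(17, 19) = 19
Free float = ES(successor) - EF(current) = 19 - 17 = 2

2


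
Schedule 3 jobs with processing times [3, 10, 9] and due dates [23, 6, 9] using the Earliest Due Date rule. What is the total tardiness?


Sort by due date (EDD order): [(10, 6), (9, 9), (3, 23)]
Compute completion times and tardiness:
  Job 1: p=10, d=6, C=10, tardiness=max(0,10-6)=4
  Job 2: p=9, d=9, C=19, tardiness=max(0,19-9)=10
  Job 3: p=3, d=23, C=22, tardiness=max(0,22-23)=0
Total tardiness = 14

14


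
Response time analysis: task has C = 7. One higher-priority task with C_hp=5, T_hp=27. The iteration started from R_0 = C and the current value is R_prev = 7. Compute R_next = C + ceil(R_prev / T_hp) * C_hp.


R_next = C + ceil(R_prev / T_hp) * C_hp
ceil(7 / 27) = ceil(0.2593) = 1
Interference = 1 * 5 = 5
R_next = 7 + 5 = 12

12


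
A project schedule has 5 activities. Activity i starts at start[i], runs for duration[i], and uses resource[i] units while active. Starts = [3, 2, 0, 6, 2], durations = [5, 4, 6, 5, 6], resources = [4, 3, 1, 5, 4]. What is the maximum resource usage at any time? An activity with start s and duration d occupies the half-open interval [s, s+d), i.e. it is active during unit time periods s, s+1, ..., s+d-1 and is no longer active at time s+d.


Each activity i is active on [start_i, start_i + duration_i).
Compute total resource usage per time slot:
  t=0: active resources = [1], total = 1
  t=1: active resources = [1], total = 1
  t=2: active resources = [3, 1, 4], total = 8
  t=3: active resources = [4, 3, 1, 4], total = 12
  t=4: active resources = [4, 3, 1, 4], total = 12
  t=5: active resources = [4, 3, 1, 4], total = 12
  t=6: active resources = [4, 5, 4], total = 13
  t=7: active resources = [4, 5, 4], total = 13
  t=8: active resources = [5], total = 5
  t=9: active resources = [5], total = 5
  t=10: active resources = [5], total = 5
Peak resource demand = 13

13
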